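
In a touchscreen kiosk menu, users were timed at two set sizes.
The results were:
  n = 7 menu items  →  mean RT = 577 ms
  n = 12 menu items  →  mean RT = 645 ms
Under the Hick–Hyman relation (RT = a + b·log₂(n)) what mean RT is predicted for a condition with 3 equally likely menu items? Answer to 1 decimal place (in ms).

470.1 ms

With log₂ n on the abscissa the relation is linear; from the two conditions:
  b = (645 − 577) / (log₂ 12 − log₂ 7) = 68 / (3.5850 − 2.8074) = 87.448 ms/bit
  a = 577 − 87.448 × 2.8074 = 331.503 ms
Then RT(3) = 331.503 + 87.448 × log₂ 3 = 331.503 + 87.448 × 1.5850 ≈ 470.105 ms.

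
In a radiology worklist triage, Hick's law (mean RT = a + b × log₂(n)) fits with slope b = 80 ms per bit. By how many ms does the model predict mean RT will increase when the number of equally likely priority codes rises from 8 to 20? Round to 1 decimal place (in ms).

105.8 ms

ΔRT = (a + b log₂ n₂) − (a + b log₂ n₁) = b·(log₂ n₂ − log₂ n₁).
log₂(20) − log₂(8) = 4.3219 − 3 = 1.3219.
ΔRT = 80 × 1.3219 = 105.754 ms.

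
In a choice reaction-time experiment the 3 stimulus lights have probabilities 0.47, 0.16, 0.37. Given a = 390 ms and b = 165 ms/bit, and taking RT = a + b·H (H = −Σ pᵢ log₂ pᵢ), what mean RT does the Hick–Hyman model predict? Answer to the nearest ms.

H = 0.47·log₂(1/0.47) + 0.16·log₂(1/0.16) + 0.37·log₂(1/0.37) = 1.4657 bits.
RT = 390 + 165 × 1.4657 = 631.84 ms.

632 ms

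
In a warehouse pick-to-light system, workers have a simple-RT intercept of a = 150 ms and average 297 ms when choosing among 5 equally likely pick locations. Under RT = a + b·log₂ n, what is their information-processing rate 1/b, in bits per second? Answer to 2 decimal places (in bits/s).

b = (297 − 150)/log₂ 5 = 147/2.3219 = 63.309 ms per bit = 0.06331 s/bit; the reciprocal is 15.795 bits/s.

15.80 bits/s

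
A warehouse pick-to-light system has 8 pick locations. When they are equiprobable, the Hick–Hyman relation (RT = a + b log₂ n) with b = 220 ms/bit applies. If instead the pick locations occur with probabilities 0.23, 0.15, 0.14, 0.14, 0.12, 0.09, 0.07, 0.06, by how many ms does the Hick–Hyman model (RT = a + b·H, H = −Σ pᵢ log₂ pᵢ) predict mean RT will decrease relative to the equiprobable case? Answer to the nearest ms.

Equiprobable entropy H₀ = log₂ 8 = 3.0000 bits.
Skewed entropy H = −Σ pᵢ log₂ pᵢ = 2.8842 bits.
ΔRT = b·(H₀ − H) = 220 × 0.1158 = 25.47 ms.

25 ms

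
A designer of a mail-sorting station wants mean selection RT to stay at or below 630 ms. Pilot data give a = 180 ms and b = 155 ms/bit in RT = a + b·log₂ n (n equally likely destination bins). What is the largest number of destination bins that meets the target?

Set 180 + 155·log₂ n ≤ 630 → log₂ n ≤ (630 − 180)/155 = 2.9032.
So n ≤ 2^2.9032 = 7.481; the largest integer n is 7.

7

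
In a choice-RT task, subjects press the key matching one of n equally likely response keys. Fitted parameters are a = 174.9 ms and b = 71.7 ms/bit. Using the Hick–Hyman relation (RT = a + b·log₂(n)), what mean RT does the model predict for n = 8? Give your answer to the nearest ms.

log₂(8) = 3 bits, so RT = 174.9 + 71.7 × 3 ≈ 390.000 ms.

390 ms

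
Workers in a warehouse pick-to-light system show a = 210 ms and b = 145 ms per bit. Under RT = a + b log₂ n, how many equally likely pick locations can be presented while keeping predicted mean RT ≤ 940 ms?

32

145·log₂ n ≤ 940 − 210 = 730, giving log₂ n ≤ 5.0345 and n ≤ 32.774. The largest whole number is 32.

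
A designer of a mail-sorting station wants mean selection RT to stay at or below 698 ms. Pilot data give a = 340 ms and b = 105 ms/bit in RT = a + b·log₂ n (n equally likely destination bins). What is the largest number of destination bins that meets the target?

10

Set 340 + 105·log₂ n ≤ 698 → log₂ n ≤ (698 − 340)/105 = 3.4095.
So n ≤ 2^3.4095 = 10.626; the largest integer n is 10.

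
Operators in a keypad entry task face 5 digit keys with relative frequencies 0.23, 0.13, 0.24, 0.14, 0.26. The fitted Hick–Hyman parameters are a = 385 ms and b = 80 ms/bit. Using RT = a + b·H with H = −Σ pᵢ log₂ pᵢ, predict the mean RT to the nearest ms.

Entropy contributions −pᵢ log₂ pᵢ: 0.4877, 0.3826, 0.4941, 0.3971, 0.5053; sum H = 2.2668 bits.
RT = a + bH = 385 + 80·2.2668 = 566.35 ms.

566 ms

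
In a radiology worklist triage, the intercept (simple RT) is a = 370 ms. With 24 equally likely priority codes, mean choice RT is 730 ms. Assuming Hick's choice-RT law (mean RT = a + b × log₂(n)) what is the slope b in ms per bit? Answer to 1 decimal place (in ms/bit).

78.5 ms/bit

b = (730 − 370) / log₂(24) = 360 / 4.5850 = 78.518 ms/bit.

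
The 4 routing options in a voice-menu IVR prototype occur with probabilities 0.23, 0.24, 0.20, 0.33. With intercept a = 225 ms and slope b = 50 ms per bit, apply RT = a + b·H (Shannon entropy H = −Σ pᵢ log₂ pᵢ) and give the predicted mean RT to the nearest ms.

324 ms

H = 0.23·log₂(1/0.23) + 0.24·log₂(1/0.24) + 0.20·log₂(1/0.20) + 0.33·log₂(1/0.33) = 1.9740 bits.
RT = 225 + 50 × 1.9740 = 323.70 ms.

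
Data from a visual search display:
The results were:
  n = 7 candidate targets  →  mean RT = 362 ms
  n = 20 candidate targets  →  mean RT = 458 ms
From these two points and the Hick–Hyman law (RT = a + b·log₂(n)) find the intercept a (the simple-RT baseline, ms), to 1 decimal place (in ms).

184.1 ms

Slope: b = (458 − 362) / (log₂ 20 − log₂ 7) = 96/1.5146 = 63.384 ms/bit.
Intercept: a = 362 − 63.384·log₂(7) = 184.058 ms.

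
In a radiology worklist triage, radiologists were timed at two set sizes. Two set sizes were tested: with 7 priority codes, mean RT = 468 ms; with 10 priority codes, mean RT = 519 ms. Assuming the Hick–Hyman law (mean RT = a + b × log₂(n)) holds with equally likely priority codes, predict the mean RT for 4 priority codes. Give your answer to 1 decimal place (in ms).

388.0 ms

With log₂ n on the abscissa the relation is linear; from the two conditions:
  b = (519 − 468) / (log₂ 10 − log₂ 7) = 51 / (3.3219 − 2.8074) = 99.111 ms/bit
  a = 468 − 99.111 × 2.8074 = 189.759 ms
Then RT(4) = 189.759 + 99.111 × log₂ 4 = 189.759 + 99.111 × 2 ≈ 387.982 ms.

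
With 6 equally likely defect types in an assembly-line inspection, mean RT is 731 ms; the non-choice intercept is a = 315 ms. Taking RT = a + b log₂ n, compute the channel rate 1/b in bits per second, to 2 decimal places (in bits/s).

6.21 bits/s

b = (731 − 315)/log₂ 6 = 416/2.5850 = 160.931 ms per bit = 0.16093 s/bit; the reciprocal is 6.214 bits/s.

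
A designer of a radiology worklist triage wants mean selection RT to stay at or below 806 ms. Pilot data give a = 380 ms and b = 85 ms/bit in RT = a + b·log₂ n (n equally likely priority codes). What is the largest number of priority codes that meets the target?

85·log₂ n ≤ 806 − 380 = 426, giving log₂ n ≤ 5.0118 and n ≤ 32.262. The largest whole number is 32.

32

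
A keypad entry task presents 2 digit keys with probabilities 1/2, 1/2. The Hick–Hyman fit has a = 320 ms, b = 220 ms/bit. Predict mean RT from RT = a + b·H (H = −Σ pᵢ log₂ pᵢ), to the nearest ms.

H = −Σ pᵢ log₂ pᵢ = 0.5·1 + 0.5·1 = 1.000 bits.
RT = 320 + 220 × 1.000 = 540.00 ms.

540 ms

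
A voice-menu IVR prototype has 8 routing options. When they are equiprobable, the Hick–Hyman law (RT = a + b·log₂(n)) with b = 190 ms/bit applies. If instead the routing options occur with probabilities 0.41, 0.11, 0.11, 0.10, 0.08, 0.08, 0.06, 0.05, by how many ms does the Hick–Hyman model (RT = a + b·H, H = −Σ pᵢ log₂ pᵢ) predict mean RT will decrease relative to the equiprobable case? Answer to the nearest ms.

75 ms

The RT saving is b·ΔH. Equiprobable H₀ = log₂(8) = 3.0000 bits; with the given probabilities H = 2.6028 bits.
b·(H₀ − H) = 190 × (3.0000 − 2.6028) = 75.47 ms.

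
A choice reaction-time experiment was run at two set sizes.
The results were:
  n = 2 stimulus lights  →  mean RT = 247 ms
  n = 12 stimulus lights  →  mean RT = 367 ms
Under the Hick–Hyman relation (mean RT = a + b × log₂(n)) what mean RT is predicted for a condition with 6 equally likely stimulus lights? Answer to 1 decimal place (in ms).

RT is linear in log₂ n, so two points fix the line:
  b = (367 − 247) / (log₂ 12 − log₂ 2) = 120 / (3.5850 − 1) = 46.422 ms/bit
  a = 247 − 46.422 × 1 = 200.578 ms
Then RT(6) = 200.578 + 46.422 × log₂ 6 = 200.578 + 46.422 × 2.5850 ≈ 320.578 ms.

320.6 ms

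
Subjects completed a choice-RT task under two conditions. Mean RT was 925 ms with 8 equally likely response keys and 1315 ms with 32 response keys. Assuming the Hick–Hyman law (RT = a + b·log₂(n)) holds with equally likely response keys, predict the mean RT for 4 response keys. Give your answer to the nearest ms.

730 ms

With log₂ n on the abscissa the relation is linear; from the two conditions:
  b = (1315 − 925) / (log₂ 32 − log₂ 8) = 390 / (5 − 3) = 195 ms/bit
  a = 925 − 195 × 3 = 340 ms
Then RT(4) = 340 + 195 × log₂ 4 = 340 + 195 × 2 ≈ 730.000 ms.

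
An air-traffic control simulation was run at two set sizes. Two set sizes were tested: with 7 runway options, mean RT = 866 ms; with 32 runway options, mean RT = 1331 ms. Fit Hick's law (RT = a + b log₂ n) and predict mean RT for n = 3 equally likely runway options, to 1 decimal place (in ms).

606.8 ms

Fit slope and intercept:
  b = (1331 − 866) / (log₂ 32 − log₂ 7) = 465 / (5 − 2.8074) = 212.073 ms/bit
  a = 866 − 212.073 × 2.8074 = 270.637 ms
Then RT(3) = 270.637 + 212.073 × log₂ 3 = 270.637 + 212.073 × 1.5850 ≈ 606.764 ms.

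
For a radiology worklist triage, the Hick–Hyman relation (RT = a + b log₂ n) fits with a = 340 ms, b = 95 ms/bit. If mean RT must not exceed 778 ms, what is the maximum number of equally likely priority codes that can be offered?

24

95·log₂ n ≤ 778 − 340 = 438, giving log₂ n ≤ 4.6105 and n ≤ 24.429. The largest whole number is 24.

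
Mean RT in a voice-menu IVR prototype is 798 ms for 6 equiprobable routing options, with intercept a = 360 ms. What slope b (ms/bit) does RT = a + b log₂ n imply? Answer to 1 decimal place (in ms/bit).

169.4 ms/bit

b = (798 − 360) / log₂(6) = 438 / 2.5850 = 169.442 ms/bit.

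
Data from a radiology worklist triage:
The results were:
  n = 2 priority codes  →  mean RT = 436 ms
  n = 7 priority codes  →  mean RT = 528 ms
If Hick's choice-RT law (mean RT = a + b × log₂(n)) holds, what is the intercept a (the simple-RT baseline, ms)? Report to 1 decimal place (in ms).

385.1 ms

The slope on a log₂ axis is (528 − 436) / (2.8074 − 1) = 50.903 ms/bit.
a = RT₁ − b·log₂ n₁ = 436 − 50.903 × 1 = 385.097 ms.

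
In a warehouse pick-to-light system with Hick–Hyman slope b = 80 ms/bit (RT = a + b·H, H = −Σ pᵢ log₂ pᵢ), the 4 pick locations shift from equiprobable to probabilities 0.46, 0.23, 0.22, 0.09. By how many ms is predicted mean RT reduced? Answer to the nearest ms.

Equiprobable entropy H₀ = log₂ 4 = 2.0000 bits.
Skewed entropy H = −Σ pᵢ log₂ pᵢ = 1.7962 bits.
ΔRT = b·(H₀ − H) = 80 × 0.2038 = 16.30 ms.

16 ms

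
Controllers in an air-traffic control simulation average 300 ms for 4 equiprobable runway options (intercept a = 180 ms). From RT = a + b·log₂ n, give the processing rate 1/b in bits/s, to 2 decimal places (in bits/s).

16.67 bits/s

b = (300 − 180)/log₂ 4 = 120/2 = 60.000 ms per bit = 0.06000 s/bit; the reciprocal is 16.667 bits/s.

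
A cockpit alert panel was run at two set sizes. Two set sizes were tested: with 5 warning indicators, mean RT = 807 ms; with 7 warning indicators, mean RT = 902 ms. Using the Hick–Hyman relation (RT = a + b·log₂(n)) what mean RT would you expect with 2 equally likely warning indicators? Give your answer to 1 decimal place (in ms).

548.3 ms

Fit slope and intercept:
  b = (902 − 807) / (log₂ 7 − log₂ 5) = 95 / (2.8074 − 2.3219) = 195.704 ms/bit
  a = 807 − 195.704 × 2.3219 = 352.589 ms
Then RT(2) = 352.589 + 195.704 × log₂ 2 = 352.589 + 195.704 × 1 ≈ 548.293 ms.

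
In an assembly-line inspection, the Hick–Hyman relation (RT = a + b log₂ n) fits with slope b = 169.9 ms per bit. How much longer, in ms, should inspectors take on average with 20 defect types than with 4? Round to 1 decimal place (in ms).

ΔRT = (a + b log₂ n₂) − (a + b log₂ n₁) = b·(log₂ n₂ − log₂ n₁).
log₂(20) − log₂(4) = 4.3219 − 2 = 2.3219.
ΔRT = 169.9 × 2.3219 = 394.496 ms.

394.5 ms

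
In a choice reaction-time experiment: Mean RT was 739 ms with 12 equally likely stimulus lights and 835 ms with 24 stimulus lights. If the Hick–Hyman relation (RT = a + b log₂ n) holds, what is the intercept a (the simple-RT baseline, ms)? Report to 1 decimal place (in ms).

394.8 ms

b = (RT₂ − RT₁)/(log₂ n₂ − log₂ n₁) = (835 − 739)/(4.5850 − 3.5850) = 96.000 ms/bit.
Intercept: a = 739 − 96.000·log₂(12) = 394.844 ms.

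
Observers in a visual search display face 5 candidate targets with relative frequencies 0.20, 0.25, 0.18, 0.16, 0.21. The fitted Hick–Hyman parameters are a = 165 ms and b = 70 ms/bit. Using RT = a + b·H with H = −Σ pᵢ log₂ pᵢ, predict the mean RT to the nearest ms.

326 ms

Entropy contributions −pᵢ log₂ pᵢ: 0.4644, 0.5000, 0.4453, 0.4230, 0.4728; sum H = 2.3055 bits.
RT = a + bH = 165 + 70·2.3055 = 326.39 ms.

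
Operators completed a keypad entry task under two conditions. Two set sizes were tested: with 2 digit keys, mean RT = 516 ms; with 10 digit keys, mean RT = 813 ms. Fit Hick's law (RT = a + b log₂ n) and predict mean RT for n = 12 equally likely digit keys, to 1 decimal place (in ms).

With log₂ n on the abscissa the relation is linear; from the two conditions:
  b = (813 − 516) / (log₂ 10 − log₂ 2) = 297 / (3.3219 − 1) = 127.911 ms/bit
  a = 516 − 127.911 × 1 = 388.089 ms
Then RT(12) = 388.089 + 127.911 × log₂ 12 = 388.089 + 127.911 × 3.5850 ≈ 846.645 ms.

846.6 ms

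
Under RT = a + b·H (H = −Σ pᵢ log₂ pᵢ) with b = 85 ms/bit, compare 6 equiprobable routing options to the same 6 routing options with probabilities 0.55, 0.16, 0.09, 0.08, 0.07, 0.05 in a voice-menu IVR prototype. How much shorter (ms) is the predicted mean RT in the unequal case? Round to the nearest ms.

51 ms

Equiprobable entropy H₀ = log₂ 6 = 2.5850 bits.
Skewed entropy H = −Σ pᵢ log₂ pᵢ = 1.9862 bits.
ΔRT = b·(H₀ − H) = 85 × 0.5988 = 50.89 ms.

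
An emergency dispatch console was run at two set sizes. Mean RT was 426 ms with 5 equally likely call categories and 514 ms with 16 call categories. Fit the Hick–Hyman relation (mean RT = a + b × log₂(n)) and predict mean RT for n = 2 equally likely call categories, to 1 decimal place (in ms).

RT is linear in log₂ n, so two points fix the line:
  b = (514 − 426) / (log₂ 16 − log₂ 5) = 88 / (4 − 2.3219) = 52.441 ms/bit
  a = 426 − 52.441 × 2.3219 = 304.235 ms
Then RT(2) = 304.235 + 52.441 × log₂ 2 = 304.235 + 52.441 × 1 ≈ 356.677 ms.

356.7 ms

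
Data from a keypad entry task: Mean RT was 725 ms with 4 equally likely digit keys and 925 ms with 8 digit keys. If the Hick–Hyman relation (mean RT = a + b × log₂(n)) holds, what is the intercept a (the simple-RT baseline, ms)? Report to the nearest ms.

325 ms

Slope: b = (925 − 725) / (log₂ 8 − log₂ 4) = 200/1.0000 = 200 ms/bit.
Intercept: a = 725 − 200·log₂(4) = 325.000 ms.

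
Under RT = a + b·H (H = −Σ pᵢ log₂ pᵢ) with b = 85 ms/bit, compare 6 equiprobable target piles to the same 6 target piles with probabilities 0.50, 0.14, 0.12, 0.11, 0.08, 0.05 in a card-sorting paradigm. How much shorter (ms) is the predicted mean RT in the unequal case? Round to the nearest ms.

39 ms

Equiprobable entropy H₀ = log₂ 6 = 2.5850 bits.
Skewed entropy H = −Σ pᵢ log₂ pᵢ = 2.1221 bits.
ΔRT = b·(H₀ − H) = 85 × 0.4629 = 39.35 ms.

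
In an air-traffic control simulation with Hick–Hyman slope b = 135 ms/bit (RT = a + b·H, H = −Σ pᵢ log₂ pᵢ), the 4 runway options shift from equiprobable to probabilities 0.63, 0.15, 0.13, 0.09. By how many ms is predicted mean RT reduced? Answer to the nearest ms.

64 ms

Equiprobable entropy H₀ = log₂ 4 = 2.0000 bits.
Skewed entropy H = −Σ pᵢ log₂ pᵢ = 1.5258 bits.
ΔRT = b·(H₀ − H) = 135 × 0.4742 = 64.02 ms.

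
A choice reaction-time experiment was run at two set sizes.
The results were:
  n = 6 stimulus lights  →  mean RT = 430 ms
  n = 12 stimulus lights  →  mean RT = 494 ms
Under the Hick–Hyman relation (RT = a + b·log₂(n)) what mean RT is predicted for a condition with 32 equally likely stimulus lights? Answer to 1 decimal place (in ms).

Solve the two-equation system in a and b:
  b = (494 − 430) / (log₂ 12 − log₂ 6) = 64 / (3.5850 − 2.5850) = 64.000 ms/bit
  a = 430 − 64.000 × 2.5850 = 264.562 ms
Then RT(32) = 264.562 + 64.000 × log₂ 32 = 264.562 + 64.000 × 5 ≈ 584.562 ms.

584.6 ms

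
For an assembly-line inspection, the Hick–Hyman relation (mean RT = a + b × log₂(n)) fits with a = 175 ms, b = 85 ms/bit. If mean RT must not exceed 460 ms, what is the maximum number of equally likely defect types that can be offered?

10

Information budget: (460 − 175)/85 = 3.3529 bits, so n ≤ 2^3.3529 = 10.217 → at most 10.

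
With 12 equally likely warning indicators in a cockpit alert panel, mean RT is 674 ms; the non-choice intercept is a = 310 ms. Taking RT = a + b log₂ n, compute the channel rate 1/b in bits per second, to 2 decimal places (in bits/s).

b = (674 − 310)/log₂ 12 = 364/3.5850 = 101.535 ms per bit = 0.10154 s/bit; the reciprocal is 9.849 bits/s.

9.85 bits/s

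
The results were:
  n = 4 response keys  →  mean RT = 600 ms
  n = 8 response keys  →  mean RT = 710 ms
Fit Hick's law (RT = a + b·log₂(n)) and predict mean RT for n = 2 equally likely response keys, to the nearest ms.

Fit slope and intercept:
  b = (710 − 600) / (log₂ 8 − log₂ 4) = 110 / (3 − 2) = 110 ms/bit
  a = 600 − 110 × 2 = 380 ms
Then RT(2) = 380 + 110 × log₂ 2 = 380 + 110 × 1 ≈ 490.000 ms.

490 ms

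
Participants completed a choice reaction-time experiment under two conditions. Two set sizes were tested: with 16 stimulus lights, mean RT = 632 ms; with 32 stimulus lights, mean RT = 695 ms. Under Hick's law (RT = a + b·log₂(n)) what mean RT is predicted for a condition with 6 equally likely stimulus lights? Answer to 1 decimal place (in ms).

542.9 ms

Fit slope and intercept:
  b = (695 − 632) / (log₂ 32 − log₂ 16) = 63 / (5 − 4) = 63.000 ms/bit
  a = 632 − 63.000 × 4 = 380.000 ms
Then RT(6) = 380.000 + 63.000 × log₂ 6 = 380.000 + 63.000 × 2.5850 ≈ 542.853 ms.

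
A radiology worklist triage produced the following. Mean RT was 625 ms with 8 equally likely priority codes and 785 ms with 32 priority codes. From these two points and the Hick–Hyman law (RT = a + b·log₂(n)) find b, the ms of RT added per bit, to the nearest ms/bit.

The slope on a log₂ axis is (785 − 625) / (5 − 3) = 80 ms/bit.

80 ms/bit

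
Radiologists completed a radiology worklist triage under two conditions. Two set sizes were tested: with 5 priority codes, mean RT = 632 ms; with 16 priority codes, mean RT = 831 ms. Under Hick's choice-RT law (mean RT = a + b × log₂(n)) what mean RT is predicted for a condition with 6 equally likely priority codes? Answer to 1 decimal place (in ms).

Fit slope and intercept:
  b = (831 − 632) / (log₂ 16 − log₂ 5) = 199 / (4 − 2.3219) = 118.588 ms/bit
  a = 632 − 118.588 × 2.3219 = 356.646 ms
Then RT(6) = 356.646 + 118.588 × log₂ 6 = 356.646 + 118.588 × 2.5850 ≈ 663.193 ms.

663.2 ms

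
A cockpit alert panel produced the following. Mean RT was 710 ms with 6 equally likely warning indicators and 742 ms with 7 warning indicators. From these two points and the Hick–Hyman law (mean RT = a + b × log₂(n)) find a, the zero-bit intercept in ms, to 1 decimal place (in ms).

338.1 ms

b = (RT₂ − RT₁)/(log₂ n₂ − log₂ n₁) = (742 − 710)/(2.8074 − 2.5850) = 143.890 ms/bit.
Intercept: a = 710 − 143.890·log₂(6) = 338.050 ms.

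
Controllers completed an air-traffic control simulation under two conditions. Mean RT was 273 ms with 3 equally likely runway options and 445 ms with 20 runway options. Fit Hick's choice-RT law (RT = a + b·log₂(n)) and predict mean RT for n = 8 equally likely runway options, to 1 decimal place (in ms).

With log₂ n on the abscissa the relation is linear; from the two conditions:
  b = (445 − 273) / (log₂ 20 − log₂ 3) = 172 / (4.3219 − 1.5850) = 62.843 ms/bit
  a = 273 − 62.843 × 1.5850 = 173.396 ms
Then RT(8) = 173.396 + 62.843 × log₂ 8 = 173.396 + 62.843 × 3 ≈ 361.926 ms.

361.9 ms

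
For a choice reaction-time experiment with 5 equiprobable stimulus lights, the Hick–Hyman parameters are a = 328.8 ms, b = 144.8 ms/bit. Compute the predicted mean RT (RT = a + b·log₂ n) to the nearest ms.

log₂(5) = 2.3219 bits, so RT = 328.8 + 144.8 × 2.3219 ≈ 665.015 ms.

665 ms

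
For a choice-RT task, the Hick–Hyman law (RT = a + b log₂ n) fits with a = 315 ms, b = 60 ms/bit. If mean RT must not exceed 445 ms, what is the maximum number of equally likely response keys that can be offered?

Set 315 + 60·log₂ n ≤ 445 → log₂ n ≤ (445 − 315)/60 = 2.1667.
So n ≤ 2^2.1667 = 4.490; the largest integer n is 4.

4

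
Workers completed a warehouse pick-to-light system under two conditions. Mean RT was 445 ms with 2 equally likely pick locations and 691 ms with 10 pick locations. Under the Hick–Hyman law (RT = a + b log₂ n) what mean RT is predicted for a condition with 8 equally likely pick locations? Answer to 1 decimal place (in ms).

Fit slope and intercept:
  b = (691 − 445) / (log₂ 10 − log₂ 2) = 246 / (3.3219 − 1) = 105.946 ms/bit
  a = 445 − 105.946 × 1 = 339.054 ms
Then RT(8) = 339.054 + 105.946 × log₂ 8 = 339.054 + 105.946 × 3 ≈ 656.893 ms.

656.9 ms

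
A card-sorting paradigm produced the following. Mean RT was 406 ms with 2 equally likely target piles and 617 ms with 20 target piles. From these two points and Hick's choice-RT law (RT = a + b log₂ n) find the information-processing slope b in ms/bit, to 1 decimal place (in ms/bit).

b = (RT₂ − RT₁)/(log₂ n₂ − log₂ n₁) = (617 − 406)/(4.3219 − 1) = 63.517 ms/bit.

63.5 ms/bit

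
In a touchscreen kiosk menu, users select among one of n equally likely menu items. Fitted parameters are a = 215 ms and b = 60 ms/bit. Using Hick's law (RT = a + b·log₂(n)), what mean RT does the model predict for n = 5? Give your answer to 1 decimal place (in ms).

354.3 ms

log₂(5) = 2.3219 bits, so RT = 215 + 60 × 2.3219 ≈ 354.316 ms.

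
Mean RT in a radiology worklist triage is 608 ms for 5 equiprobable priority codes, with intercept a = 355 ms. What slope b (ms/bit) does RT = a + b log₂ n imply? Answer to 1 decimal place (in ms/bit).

109.0 ms/bit

5 alternatives carry log₂ 5 = 2.3219 bits; the choice cost is 608 − 355 = 253 ms, so b = 253/2.3219 = 108.961 ms/bit.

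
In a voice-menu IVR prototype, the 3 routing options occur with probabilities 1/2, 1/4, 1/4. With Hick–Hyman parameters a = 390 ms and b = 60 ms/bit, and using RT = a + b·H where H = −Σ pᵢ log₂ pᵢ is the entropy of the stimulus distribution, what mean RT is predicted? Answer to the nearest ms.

H = −Σ pᵢ log₂ pᵢ = 0.5·1 + 0.25·2 + 0.25·2 = 1.500 bits.
RT = 390 + 60 × 1.500 = 480.00 ms.

480 ms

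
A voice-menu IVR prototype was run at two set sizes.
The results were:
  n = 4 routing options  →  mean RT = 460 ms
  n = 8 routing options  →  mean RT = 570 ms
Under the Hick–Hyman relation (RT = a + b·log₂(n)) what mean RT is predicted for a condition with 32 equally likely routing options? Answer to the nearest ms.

Fit slope and intercept:
  b = (570 − 460) / (log₂ 8 − log₂ 4) = 110 / (3 − 2) = 110 ms/bit
  a = 460 − 110 × 2 = 240 ms
Then RT(32) = 240 + 110 × log₂ 32 = 240 + 110 × 5 ≈ 790.000 ms.

790 ms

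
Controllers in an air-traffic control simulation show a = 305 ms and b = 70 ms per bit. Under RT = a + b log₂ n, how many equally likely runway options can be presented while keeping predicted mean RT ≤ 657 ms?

32

Set 305 + 70·log₂ n ≤ 657 → log₂ n ≤ (657 − 305)/70 = 5.0286.
So n ≤ 2^5.0286 = 32.640; the largest integer n is 32.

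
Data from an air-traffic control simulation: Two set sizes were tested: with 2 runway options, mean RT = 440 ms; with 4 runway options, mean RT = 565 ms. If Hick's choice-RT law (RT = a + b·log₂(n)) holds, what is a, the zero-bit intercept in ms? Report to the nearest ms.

315 ms

The slope on a log₂ axis is (565 − 440) / (2 − 1) = 125 ms/bit.
Intercept: a = 440 − 125·log₂(2) = 315.000 ms.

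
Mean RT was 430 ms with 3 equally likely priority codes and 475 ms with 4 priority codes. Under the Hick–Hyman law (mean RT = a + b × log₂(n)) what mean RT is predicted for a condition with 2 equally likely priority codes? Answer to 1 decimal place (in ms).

366.6 ms

With log₂ n on the abscissa the relation is linear; from the two conditions:
  b = (475 − 430) / (log₂ 4 − log₂ 3) = 45 / (2 − 1.5850) = 108.424 ms/bit
  a = 430 − 108.424 × 1.5850 = 258.152 ms
Then RT(2) = 258.152 + 108.424 × log₂ 2 = 258.152 + 108.424 × 1 ≈ 366.576 ms.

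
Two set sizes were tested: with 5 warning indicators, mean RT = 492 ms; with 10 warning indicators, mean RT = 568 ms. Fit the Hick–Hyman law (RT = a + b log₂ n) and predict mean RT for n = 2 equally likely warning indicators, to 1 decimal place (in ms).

391.5 ms

RT is linear in log₂ n, so two points fix the line:
  b = (568 − 492) / (log₂ 10 − log₂ 5) = 76 / (3.3219 − 2.3219) = 76.000 ms/bit
  a = 492 − 76.000 × 2.3219 = 315.533 ms
Then RT(2) = 315.533 + 76.000 × log₂ 2 = 315.533 + 76.000 × 1 ≈ 391.533 ms.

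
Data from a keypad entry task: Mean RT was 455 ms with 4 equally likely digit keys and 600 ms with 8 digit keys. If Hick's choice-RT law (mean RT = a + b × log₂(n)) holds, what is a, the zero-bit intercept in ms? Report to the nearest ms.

b = (RT₂ − RT₁)/(log₂ n₂ − log₂ n₁) = (600 − 455)/(3 − 2) = 145 ms/bit.
a = RT₁ − b·log₂ n₁ = 455 − 145 × 2 = 165.000 ms.

165 ms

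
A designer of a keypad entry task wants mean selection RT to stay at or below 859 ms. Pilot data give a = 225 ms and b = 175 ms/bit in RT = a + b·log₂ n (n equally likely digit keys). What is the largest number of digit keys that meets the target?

Set 225 + 175·log₂ n ≤ 859 → log₂ n ≤ (859 − 225)/175 = 3.6229.
So n ≤ 2^3.6229 = 12.319; the largest integer n is 12.

12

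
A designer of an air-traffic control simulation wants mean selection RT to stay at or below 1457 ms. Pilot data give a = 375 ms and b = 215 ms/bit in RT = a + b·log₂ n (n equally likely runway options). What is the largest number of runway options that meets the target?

Information budget: (1457 − 375)/215 = 5.0326 bits, so n ≤ 2^5.0326 = 32.730 → at most 32.

32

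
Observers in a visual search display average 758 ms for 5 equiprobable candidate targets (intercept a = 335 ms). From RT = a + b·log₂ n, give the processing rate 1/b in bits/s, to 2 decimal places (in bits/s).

5.49 bits/s

b = (758 − 335)/log₂ 5 = 423/2.3219 = 182.176 ms per bit = 0.18218 s/bit; the reciprocal is 5.489 bits/s.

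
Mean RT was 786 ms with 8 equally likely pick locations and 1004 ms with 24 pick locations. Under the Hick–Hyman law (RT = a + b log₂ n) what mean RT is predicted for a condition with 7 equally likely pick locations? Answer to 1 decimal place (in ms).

759.5 ms

With log₂ n on the abscissa the relation is linear; from the two conditions:
  b = (1004 − 786) / (log₂ 24 − log₂ 8) = 218 / (4.5850 − 3) = 137.543 ms/bit
  a = 786 − 137.543 × 3 = 373.372 ms
Then RT(7) = 373.372 + 137.543 × log₂ 7 = 373.372 + 137.543 × 2.8074 ≈ 759.503 ms.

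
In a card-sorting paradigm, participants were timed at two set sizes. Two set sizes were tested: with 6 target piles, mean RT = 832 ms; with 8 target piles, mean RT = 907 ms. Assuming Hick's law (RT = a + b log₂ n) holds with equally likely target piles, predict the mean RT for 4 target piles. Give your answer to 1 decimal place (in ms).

Fit slope and intercept:
  b = (907 − 832) / (log₂ 8 − log₂ 6) = 75 / (3 − 2.5850) = 180.707 ms/bit
  a = 832 − 180.707 × 2.5850 = 364.880 ms
Then RT(4) = 364.880 + 180.707 × log₂ 4 = 364.880 + 180.707 × 2 ≈ 726.293 ms.

726.3 ms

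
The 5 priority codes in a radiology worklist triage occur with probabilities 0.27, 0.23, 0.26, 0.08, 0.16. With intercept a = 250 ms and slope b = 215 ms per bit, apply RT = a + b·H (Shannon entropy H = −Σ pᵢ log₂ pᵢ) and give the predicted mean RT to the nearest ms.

727 ms

Entropy contributions −pᵢ log₂ pᵢ: 0.5100, 0.4877, 0.5053, 0.2915, 0.4230; sum H = 2.2175 bits.
RT = a + bH = 250 + 215·2.2175 = 726.76 ms.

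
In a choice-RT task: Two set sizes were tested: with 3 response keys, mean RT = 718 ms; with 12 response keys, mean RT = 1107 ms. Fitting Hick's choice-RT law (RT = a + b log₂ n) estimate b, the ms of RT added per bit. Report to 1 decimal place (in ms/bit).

Slope: b = (1107 − 718) / (log₂ 12 − log₂ 3) = 389/2.0000 = 194.500 ms/bit.

194.5 ms/bit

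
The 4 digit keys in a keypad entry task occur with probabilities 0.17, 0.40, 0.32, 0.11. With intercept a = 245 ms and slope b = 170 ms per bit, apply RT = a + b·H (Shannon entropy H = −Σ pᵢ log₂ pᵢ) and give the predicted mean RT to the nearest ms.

Entropy contributions −pᵢ log₂ pᵢ: 0.4346, 0.5288, 0.5260, 0.3503; sum H = 1.8397 bits.
RT = a + bH = 245 + 170·1.8397 = 557.75 ms.

558 ms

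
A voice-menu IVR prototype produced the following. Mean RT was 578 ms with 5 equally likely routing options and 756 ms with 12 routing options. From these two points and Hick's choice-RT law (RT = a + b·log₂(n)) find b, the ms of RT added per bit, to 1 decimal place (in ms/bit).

140.9 ms/bit

b = (RT₂ − RT₁)/(log₂ n₂ − log₂ n₁) = (756 − 578)/(3.5850 − 2.3219) = 140.930 ms/bit.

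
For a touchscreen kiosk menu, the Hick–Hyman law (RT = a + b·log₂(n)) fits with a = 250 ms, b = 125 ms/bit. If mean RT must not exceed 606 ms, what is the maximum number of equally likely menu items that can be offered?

7

125·log₂ n ≤ 606 − 250 = 356, giving log₂ n ≤ 2.8480 and n ≤ 7.200. The largest whole number is 7.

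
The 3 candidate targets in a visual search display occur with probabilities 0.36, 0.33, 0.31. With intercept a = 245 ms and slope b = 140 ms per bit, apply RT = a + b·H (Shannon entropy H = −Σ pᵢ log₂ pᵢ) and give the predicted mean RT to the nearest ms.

467 ms

H = 0.36·log₂(1/0.36) + 0.33·log₂(1/0.33) + 0.31·log₂(1/0.31) = 1.5822 bits.
RT = 245 + 140 × 1.5822 = 466.51 ms.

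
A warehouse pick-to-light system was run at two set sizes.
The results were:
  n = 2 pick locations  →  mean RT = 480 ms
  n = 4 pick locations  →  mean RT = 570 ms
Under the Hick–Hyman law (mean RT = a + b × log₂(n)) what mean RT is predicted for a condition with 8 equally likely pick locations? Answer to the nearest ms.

Fit slope and intercept:
  b = (570 − 480) / (log₂ 4 − log₂ 2) = 90 / (2 − 1) = 90 ms/bit
  a = 480 − 90 × 1 = 390 ms
Then RT(8) = 390 + 90 × log₂ 8 = 390 + 90 × 3 ≈ 660.000 ms.

660 ms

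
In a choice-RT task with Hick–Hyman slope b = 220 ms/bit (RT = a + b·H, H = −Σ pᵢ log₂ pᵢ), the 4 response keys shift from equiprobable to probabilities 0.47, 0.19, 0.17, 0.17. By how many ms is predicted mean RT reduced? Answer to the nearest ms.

Equiprobable entropy H₀ = log₂ 4 = 2.0000 bits.
Skewed entropy H = −Σ pᵢ log₂ pᵢ = 1.8364 bits.
ΔRT = b·(H₀ − H) = 220 × 0.1636 = 36.00 ms.

36 ms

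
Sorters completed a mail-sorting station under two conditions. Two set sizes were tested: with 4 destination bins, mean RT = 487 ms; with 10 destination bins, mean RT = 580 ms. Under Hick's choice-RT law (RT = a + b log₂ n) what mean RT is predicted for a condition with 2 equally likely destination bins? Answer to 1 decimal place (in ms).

416.6 ms

Fit slope and intercept:
  b = (580 − 487) / (log₂ 10 − log₂ 4) = 93 / (3.3219 − 2) = 70.352 ms/bit
  a = 487 − 70.352 × 2 = 346.296 ms
Then RT(2) = 346.296 + 70.352 × log₂ 2 = 346.296 + 70.352 × 1 ≈ 416.648 ms.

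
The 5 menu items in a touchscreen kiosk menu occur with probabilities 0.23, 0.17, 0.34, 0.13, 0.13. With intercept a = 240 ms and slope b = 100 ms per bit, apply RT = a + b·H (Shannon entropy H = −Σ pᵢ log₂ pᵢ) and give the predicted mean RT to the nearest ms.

462 ms

H = 0.23·log₂(1/0.23) + 0.17·log₂(1/0.17) + 0.34·log₂(1/0.34) + 0.13·log₂(1/0.13) + 0.13·log₂(1/0.13) = 2.2167 bits.
RT = 240 + 100 × 2.2167 = 461.67 ms.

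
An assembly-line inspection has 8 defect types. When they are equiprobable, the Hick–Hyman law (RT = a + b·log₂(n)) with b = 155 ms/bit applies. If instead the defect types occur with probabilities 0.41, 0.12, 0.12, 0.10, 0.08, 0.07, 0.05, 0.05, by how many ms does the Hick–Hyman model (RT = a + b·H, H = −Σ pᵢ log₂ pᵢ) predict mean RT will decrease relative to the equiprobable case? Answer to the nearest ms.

64 ms

The RT saving is b·ΔH. Equiprobable H₀ = log₂(8) = 3.0000 bits; with the given probabilities H = 2.5860 bits.
b·(H₀ − H) = 155 × (3.0000 − 2.5860) = 64.17 ms.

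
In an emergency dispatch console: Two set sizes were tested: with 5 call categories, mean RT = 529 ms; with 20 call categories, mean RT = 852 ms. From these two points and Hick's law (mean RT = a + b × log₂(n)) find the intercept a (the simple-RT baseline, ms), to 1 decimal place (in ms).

The slope on a log₂ axis is (852 − 529) / (4.3219 − 2.3219) = 161.500 ms/bit.
a = RT₁ − b·log₂ n₁ = 529 − 161.500 × 2.3219 = 154.009 ms.

154.0 ms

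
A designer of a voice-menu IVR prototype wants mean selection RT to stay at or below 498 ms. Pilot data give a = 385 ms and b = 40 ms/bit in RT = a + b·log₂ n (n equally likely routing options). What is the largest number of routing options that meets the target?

40·log₂ n ≤ 498 − 385 = 113, giving log₂ n ≤ 2.8250 and n ≤ 7.086. The largest whole number is 7.

7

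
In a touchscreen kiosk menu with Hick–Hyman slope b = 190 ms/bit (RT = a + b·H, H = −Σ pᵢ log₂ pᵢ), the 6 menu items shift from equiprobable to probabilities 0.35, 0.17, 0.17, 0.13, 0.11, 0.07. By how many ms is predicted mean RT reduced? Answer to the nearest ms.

35 ms

The RT saving is b·ΔH. Equiprobable H₀ = log₂(6) = 2.5850 bits; with the given probabilities H = 2.4008 bits.
b·(H₀ − H) = 190 × (2.5850 − 2.4008) = 35.00 ms.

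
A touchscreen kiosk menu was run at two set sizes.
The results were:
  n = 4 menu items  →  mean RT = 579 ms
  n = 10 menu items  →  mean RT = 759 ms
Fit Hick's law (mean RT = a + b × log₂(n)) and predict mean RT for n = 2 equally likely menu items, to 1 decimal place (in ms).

442.8 ms

RT is linear in log₂ n, so two points fix the line:
  b = (759 − 579) / (log₂ 10 − log₂ 4) = 180 / (3.3219 − 2) = 136.165 ms/bit
  a = 579 − 136.165 × 2 = 306.671 ms
Then RT(2) = 306.671 + 136.165 × log₂ 2 = 306.671 + 136.165 × 1 ≈ 442.835 ms.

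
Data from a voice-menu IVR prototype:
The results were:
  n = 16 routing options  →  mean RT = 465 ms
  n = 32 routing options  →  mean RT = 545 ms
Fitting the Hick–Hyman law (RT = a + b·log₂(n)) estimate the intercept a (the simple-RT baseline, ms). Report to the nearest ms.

145 ms

The slope on a log₂ axis is (545 − 465) / (5 − 4) = 80 ms/bit.
a = RT₁ − b·log₂ n₁ = 465 − 80 × 4 = 145.000 ms.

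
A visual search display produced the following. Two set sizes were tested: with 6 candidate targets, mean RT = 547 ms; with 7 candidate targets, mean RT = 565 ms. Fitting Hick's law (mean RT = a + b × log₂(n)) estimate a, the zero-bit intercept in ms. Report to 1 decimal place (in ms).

337.8 ms

b = (RT₂ − RT₁)/(log₂ n₂ − log₂ n₁) = (565 − 547)/(2.8074 − 2.5850) = 80.938 ms/bit.
Intercept: a = 547 − 80.938·log₂(6) = 337.778 ms.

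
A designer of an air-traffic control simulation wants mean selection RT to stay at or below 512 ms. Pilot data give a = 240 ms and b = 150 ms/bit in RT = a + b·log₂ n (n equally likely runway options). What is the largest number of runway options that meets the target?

Set 240 + 150·log₂ n ≤ 512 → log₂ n ≤ (512 − 240)/150 = 1.8133.
So n ≤ 2^1.8133 = 3.515; the largest integer n is 3.

3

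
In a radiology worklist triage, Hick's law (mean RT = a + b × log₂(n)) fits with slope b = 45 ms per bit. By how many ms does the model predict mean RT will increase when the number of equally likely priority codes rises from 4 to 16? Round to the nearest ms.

90 ms

ΔRT = (a + b log₂ n₂) − (a + b log₂ n₁) = b·(log₂ n₂ − log₂ n₁).
log₂(16) − log₂(4) = log₂(16/4) = log₂(4) = 2.
ΔRT = 45 × 2.0000 = 90.000 ms.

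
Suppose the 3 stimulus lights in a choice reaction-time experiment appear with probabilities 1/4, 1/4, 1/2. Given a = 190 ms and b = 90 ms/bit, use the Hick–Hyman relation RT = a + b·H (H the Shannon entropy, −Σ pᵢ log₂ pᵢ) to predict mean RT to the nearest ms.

Each term −pᵢ log₂ pᵢ: 0.25·2 + 0.25·2 + 0.5·1; summed, H = 1.500 bits.
Mean RT = a + bH = 190 + 90·1.500 = 325.00 ms.

325 ms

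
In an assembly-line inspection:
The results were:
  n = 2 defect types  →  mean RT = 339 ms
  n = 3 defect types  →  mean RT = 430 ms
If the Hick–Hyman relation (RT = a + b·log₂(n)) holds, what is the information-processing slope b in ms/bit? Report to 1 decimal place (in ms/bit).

Slope: b = (430 − 339) / (log₂ 3 − log₂ 2) = 91/0.5850 = 155.566 ms/bit.

155.6 ms/bit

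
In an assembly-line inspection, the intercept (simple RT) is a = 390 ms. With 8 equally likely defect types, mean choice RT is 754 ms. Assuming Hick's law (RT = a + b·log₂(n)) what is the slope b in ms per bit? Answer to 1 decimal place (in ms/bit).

121.3 ms/bit

8 alternatives carry log₂ 8 = 3 bits; the choice cost is 754 − 390 = 364 ms, so b = 364/3 = 121.333 ms/bit.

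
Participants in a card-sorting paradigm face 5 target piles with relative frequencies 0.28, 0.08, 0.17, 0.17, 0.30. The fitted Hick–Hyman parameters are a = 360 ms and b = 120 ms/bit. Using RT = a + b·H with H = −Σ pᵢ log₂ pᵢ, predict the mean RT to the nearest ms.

Entropy contributions −pᵢ log₂ pᵢ: 0.5142, 0.2915, 0.4346, 0.4346, 0.5211; sum H = 2.1960 bits.
RT = a + bH = 360 + 120·2.1960 = 623.52 ms.

624 ms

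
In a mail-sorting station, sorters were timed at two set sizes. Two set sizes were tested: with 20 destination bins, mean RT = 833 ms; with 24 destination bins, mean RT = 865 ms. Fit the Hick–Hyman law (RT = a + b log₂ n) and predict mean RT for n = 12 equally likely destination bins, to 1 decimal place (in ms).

With log₂ n on the abscissa the relation is linear; from the two conditions:
  b = (865 − 833) / (log₂ 24 − log₂ 20) = 32 / (4.5850 − 4.3219) = 121.657 ms/bit
  a = 833 − 121.657 × 4.3219 = 307.207 ms
Then RT(12) = 307.207 + 121.657 × log₂ 12 = 307.207 + 121.657 × 3.5850 ≈ 743.343 ms.

743.3 ms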